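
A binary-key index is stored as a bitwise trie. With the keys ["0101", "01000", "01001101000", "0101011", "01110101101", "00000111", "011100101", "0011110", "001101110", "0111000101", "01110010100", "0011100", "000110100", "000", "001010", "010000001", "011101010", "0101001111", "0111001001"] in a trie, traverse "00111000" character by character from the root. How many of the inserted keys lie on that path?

Traverse "00111000" character by character; count nodes along the way that are marked as word ends.
Prefixes of the query that are stored words: "0011100"
Count: 1

1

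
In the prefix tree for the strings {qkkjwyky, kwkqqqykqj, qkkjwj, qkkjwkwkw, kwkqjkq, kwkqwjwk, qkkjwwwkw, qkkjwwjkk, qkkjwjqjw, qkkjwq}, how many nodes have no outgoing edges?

A leaf is a node with no children — equivalently, the end of a word that is not a proper prefix of any other stored word.
Those words: "kwkqjkq", "kwkqqqykqj", "kwkqwjwk", "qkkjwjqjw", "qkkjwkwkw", "qkkjwq", "qkkjwwjkk", "qkkjwwwkw", "qkkjwyky"
Leaf count: 9

9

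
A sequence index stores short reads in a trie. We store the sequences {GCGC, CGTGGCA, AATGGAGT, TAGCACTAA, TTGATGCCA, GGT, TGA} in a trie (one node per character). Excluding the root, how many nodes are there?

40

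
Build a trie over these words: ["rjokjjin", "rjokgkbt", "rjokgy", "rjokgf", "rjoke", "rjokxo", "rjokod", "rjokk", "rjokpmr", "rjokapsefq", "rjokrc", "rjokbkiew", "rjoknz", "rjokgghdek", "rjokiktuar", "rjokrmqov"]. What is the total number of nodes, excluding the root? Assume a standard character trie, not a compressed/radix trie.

53

Count nodes per top-level branch (shared prefixes stored once):
  'r'-branch (rjokapsefq, rjokbkiew, rjoke, rjokgf, rjokgghdek, rjokgkbt, rjokgy, rjokiktuar, rjokjjin, rjokk, rjoknz, rjokod, rjokpmr, rjokrc, rjokrmqov, rjokxo): 53 nodes
Sum: 53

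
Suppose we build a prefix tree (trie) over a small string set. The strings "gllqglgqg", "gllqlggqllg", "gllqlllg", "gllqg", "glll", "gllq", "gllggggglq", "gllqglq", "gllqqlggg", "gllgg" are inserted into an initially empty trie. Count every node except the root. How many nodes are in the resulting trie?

33

Trace insertions, counting only characters that open a new branch:
  "gllqglgqg" → 9 new (g, l, l, q, g, l, g, q, g)
  "gllqlggqllg" → prefix "gllq" already present; 7 new (l, g, g, q, l, l, g)
  "gllqlllg" → prefix "gllql" already present; 3 new (l, l, g)
  "gllqg" → prefix "gllqg" already present; 0 new (none)
  "glll" → prefix "gll" already present; 1 new (l)
  "gllq" → prefix "gllq" already present; 0 new (none)
  "gllggggglq" → prefix "gll" already present; 7 new (g, g, g, g, g, l, q)
  "gllqglq" → prefix "gllqgl" already present; 1 new (q)
  "gllqqlggg" → prefix "gllq" already present; 5 new (q, l, g, g, g)
  "gllgg" → prefix "gllgg" already present; 0 new (none)
Total nodes = 9 + 7 + 3 + 0 + 1 + 0 + 7 + 1 + 5 + 0 = 33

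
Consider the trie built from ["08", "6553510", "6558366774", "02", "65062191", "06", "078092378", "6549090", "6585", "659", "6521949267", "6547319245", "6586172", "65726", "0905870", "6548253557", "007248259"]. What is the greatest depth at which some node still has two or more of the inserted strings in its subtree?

Look for the deepest trie node that still has at least two words in its subtree.
"6547319245" and "6548253557" agree on "654" (3 characters) before diverging; nothing deeper is shared.
Longest shared-prefix length: 3

3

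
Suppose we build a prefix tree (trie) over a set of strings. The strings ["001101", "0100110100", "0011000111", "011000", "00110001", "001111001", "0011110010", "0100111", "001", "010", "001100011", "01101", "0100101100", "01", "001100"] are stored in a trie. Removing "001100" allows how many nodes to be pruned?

0

After clearing the end-marker at "001100", prune upward until reaching a node still needed by another word.
Every node on "001100" is still needed (e.g. by "0011000111"), so nothing is freed.
Nodes removed: 0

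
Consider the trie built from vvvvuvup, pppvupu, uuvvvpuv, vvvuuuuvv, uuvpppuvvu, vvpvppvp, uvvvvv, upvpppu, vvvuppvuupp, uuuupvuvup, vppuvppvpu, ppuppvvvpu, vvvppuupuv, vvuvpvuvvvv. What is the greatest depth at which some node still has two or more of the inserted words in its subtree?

Look for the deepest trie node that still has at least two words in its subtree.
"vvvuppvuupp" and "vvvuuuuvv" agree on "vvvu" (4 characters) before diverging; nothing deeper is shared.
Longest shared-prefix length: 4

4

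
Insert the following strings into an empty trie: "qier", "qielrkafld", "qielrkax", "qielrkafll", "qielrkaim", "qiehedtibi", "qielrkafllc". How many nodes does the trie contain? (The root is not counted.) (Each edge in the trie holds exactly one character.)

Count nodes per top-level branch (shared prefixes stored once):
  'q'-branch (qiehedtibi, qielrkafld, qielrkafll, qielrkafllc, qielrkaim, qielrkax, qier): 23 nodes
Sum: 23

23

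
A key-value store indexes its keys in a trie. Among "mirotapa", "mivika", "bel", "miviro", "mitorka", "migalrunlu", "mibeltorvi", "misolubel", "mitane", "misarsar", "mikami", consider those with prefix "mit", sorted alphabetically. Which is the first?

Filter for "mit…" and sort: "mitane", "mitorka"
Position 1: mitane

mitane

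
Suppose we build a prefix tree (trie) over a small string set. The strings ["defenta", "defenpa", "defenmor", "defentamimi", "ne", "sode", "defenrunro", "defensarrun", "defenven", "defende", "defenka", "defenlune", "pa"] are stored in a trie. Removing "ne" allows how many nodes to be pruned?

After clearing the end-marker at "ne", prune upward until reaching a node still needed by another word.
No other word shares any prefix with "ne", so all 2 of its nodes go.
Nodes removed: 2

2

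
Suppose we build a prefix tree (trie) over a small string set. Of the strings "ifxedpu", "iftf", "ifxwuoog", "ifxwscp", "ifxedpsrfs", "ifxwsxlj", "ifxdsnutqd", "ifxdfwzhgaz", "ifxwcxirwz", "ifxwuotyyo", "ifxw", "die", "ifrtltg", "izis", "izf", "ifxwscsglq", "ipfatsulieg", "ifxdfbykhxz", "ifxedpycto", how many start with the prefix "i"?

Filter for entries beginning with "i":
Matches: "ifrtltg", "iftf", "ifxdfbykhxz", "ifxdfwzhgaz", "ifxdsnutqd", "ifxedpsrfs", "ifxedpu", "ifxedpycto", "ifxw", "ifxwcxirwz", "ifxwscp", "ifxwscsglq", "ifxwsxlj", "ifxwuoog", "ifxwuotyyo", "ipfatsulieg", "izf", "izis"
Count: 18

18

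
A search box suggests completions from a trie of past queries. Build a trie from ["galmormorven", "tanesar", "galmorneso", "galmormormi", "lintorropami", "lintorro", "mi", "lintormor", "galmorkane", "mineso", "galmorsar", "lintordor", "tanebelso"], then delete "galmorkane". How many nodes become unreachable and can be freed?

4

Walk "galmorkane" from the leaf back toward the root, removing each node that no remaining word uses.
The suffix "kane" (4 nodes) is used only by "galmorkane"; the node for "galmor" still has the child "m", so pruning stops there.
Nodes removed: 4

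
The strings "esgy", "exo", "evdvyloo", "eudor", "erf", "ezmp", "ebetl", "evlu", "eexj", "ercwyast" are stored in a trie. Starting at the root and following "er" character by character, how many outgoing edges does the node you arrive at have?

Follow the path "er" to its node, then look at its outgoing edges.
Distinct next characters after "er": c, f.
That node has 2 child edges.

2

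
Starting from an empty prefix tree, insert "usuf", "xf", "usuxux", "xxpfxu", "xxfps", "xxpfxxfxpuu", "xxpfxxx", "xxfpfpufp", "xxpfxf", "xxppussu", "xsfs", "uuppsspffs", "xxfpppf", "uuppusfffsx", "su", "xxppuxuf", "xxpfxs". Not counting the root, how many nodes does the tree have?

For each word, the new-node count is its length minus the longest prefix already in the trie:
  "usuf" → 4 new (u, s, u, f)
  "xf" → 2 new (x, f)
  "usuxux" → prefix "usu" already present; 3 new (x, u, x)
  "xxpfxu" → prefix "x" already present; 5 new (x, p, f, x, u)
  "xxfps" → prefix "xx" already present; 3 new (f, p, s)
  "xxpfxxfxpuu" → prefix "xxpfx" already present; 6 new (x, f, x, p, u, u)
  "xxpfxxx" → prefix "xxpfxx" already present; 1 new (x)
  "xxfpfpufp" → prefix "xxfp" already present; 5 new (f, p, u, f, p)
  "xxpfxf" → prefix "xxpfx" already present; 1 new (f)
  "xxppussu" → prefix "xxp" already present; 5 new (p, u, s, s, u)
  "xsfs" → prefix "x" already present; 3 new (s, f, s)
  "uuppsspffs" → prefix "u" already present; 9 new (u, p, p, s, s, p, f, f, s)
  "xxfpppf" → prefix "xxfp" already present; 3 new (p, p, f)
  "uuppusfffsx" → prefix "uupp" already present; 7 new (u, s, f, f, f, s, x)
  "su" → 2 new (s, u)
  "xxppuxuf" → prefix "xxppu" already present; 3 new (x, u, f)
  "xxpfxs" → prefix "xxpfx" already present; 1 new (s)
Total nodes = 4 + 2 + 3 + 5 + 3 + 6 + 1 + 5 + 1 + 5 + 3 + 9 + 3 + 7 + 2 + 3 + 1 = 63

63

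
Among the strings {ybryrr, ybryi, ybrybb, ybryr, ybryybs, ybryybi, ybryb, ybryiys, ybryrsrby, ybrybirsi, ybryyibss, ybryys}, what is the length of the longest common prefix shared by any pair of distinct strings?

6

Look for the deepest trie node that still has at least two words in its subtree.
"ybryybi" and "ybryybs" agree on "ybryyb" (6 characters) before diverging; nothing deeper is shared.
Longest shared-prefix length: 6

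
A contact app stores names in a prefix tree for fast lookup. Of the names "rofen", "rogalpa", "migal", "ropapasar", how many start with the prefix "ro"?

Walk to "ro"; the words in its subtree are exactly those with that prefix.
Words under "ro": rofen, rogalpa, ropapasar
Count: 3

3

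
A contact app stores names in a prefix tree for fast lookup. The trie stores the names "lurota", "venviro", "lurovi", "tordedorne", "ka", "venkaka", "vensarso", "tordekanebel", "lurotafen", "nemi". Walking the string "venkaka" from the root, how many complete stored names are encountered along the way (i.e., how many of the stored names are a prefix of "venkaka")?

1

Check each prefix of "venkaka" against the stored set — each match is an end-marker on the path.
Prefixes of the query that are stored words: "venkaka"
Count: 1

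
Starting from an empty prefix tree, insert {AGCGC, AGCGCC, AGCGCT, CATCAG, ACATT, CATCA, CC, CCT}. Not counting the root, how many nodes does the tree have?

19

Count nodes per top-level branch (shared prefixes stored once):
  'A'-branch (ACATT, AGCGC, AGCGCC, AGCGCT): 11 nodes
  'C'-branch (CATCA, CATCAG, CC, CCT): 8 nodes
Sum: 19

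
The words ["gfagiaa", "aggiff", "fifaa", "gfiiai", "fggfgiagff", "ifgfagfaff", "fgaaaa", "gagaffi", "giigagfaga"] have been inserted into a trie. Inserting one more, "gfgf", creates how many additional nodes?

The longest prefix of "gfgf" already in the trie is "gf" (length 2).
Each of the 2 remaining characters creates one node.

2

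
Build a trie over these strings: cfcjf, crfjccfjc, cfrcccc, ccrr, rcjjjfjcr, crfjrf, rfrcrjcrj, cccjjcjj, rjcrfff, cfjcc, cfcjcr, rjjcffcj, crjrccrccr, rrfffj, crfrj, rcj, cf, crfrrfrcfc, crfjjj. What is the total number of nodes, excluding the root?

Count nodes per top-level branch (shared prefixes stored once):
  'c'-branch (cccjjcjj, ccrr, cf, cfcjcr, cfcjf, cfjcc, cfrcccc, crfjccfjc, crfjjj, crfjrf, crfrj, crfrrfrcfc, crjrccrccr): 52 nodes
  'r'-branch (rcj, rcjjjfjcr, rfrcrjcrj, rjcrfff, rjjcffcj, rrfffj): 34 nodes
Sum: 86

86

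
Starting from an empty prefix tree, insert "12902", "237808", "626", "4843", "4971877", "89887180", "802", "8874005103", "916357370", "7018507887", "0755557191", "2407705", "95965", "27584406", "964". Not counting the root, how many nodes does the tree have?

91

Insert word by word; a character creates a node only if that edge doesn't already exist:
  "12902" → 5 new (1, 2, 9, 0, 2)
  "237808" → 6 new (2, 3, 7, 8, 0, 8)
  "626" → 3 new (6, 2, 6)
  "4843" → 4 new (4, 8, 4, 3)
  "4971877" → prefix "4" already present; 6 new (9, 7, 1, 8, 7, 7)
  "89887180" → 8 new (8, 9, 8, 8, 7, 1, 8, 0)
  "802" → prefix "8" already present; 2 new (0, 2)
  "8874005103" → prefix "8" already present; 9 new (8, 7, 4, 0, 0, 5, 1, 0, 3)
  "916357370" → 9 new (9, 1, 6, 3, 5, 7, 3, 7, 0)
  "7018507887" → 10 new (7, 0, 1, 8, 5, 0, 7, 8, 8, 7)
  "0755557191" → 10 new (0, 7, 5, 5, 5, 5, 7, 1, 9, 1)
  "2407705" → prefix "2" already present; 6 new (4, 0, 7, 7, 0, 5)
  "95965" → prefix "9" already present; 4 new (5, 9, 6, 5)
  "27584406" → prefix "2" already present; 7 new (7, 5, 8, 4, 4, 0, 6)
  "964" → prefix "9" already present; 2 new (6, 4)
Total nodes = 5 + 6 + 3 + 4 + 6 + 8 + 2 + 9 + 9 + 10 + 10 + 6 + 4 + 7 + 2 = 91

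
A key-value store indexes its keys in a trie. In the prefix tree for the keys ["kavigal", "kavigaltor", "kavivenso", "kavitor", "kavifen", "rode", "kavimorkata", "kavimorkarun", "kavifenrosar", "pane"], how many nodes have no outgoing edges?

8

A leaf is a node with no children — equivalently, the end of a word that is not a proper prefix of any other stored word.
Those words: "kavifenrosar", "kavigaltor", "kavimorkarun", "kavimorkata", "kavitor", "kavivenso", "pane", "rode"
Leaf count: 8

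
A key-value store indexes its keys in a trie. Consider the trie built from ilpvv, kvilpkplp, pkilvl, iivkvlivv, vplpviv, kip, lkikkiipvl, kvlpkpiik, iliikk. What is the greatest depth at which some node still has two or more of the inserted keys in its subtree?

2

The deepest shared node is where two words last agree before diverging.
"iliikk" and "ilpvv" agree on "il" (2 characters) before diverging; nothing deeper is shared.
Longest shared-prefix length: 2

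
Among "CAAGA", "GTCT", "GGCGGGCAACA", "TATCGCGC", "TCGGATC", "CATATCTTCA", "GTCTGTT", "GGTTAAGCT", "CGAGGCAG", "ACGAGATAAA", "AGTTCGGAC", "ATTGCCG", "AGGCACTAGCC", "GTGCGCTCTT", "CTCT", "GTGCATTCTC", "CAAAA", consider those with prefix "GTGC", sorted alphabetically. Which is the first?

GTGCATTCTC

DFS of the "GTGC" subtree visits, in order: "GTGCATTCTC", "GTGCGCTCTT"
The 1st is GTGCATTCTC.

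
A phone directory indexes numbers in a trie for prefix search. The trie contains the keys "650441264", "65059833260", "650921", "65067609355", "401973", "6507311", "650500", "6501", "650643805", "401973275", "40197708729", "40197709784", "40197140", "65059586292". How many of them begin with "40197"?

5

Walk to "40197"; the words in its subtree are exactly those with that prefix.
Words under "40197": 40197140, 401973, 401973275, 40197708729, 40197709784
Count: 5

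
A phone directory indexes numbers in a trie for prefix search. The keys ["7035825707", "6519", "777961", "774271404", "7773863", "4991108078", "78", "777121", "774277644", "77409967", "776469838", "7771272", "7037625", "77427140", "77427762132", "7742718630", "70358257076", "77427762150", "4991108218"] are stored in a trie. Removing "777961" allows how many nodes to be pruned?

Walk "777961" from the leaf back toward the root, removing each node that no remaining word uses.
The suffix "961" (3 nodes) is used only by "777961"; the node for "777" still has the child "3", so pruning stops there.
Nodes removed: 3

3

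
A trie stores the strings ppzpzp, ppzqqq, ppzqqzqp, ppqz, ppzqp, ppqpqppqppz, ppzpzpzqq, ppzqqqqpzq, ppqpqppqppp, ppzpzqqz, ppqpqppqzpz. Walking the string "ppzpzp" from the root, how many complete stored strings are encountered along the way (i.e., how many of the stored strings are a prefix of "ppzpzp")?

Walk "ppzpzp" from the root; an end-of-word marker is hit whenever a stored word is a prefix of "ppzpzp".
Prefixes of the query that are stored words: "ppzpzp"
Count: 1

1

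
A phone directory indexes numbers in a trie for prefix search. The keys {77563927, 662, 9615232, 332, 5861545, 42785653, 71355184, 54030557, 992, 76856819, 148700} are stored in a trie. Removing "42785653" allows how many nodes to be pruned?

8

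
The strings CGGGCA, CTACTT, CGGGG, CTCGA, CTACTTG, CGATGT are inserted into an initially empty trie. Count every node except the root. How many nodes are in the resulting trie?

20

Insert word by word; a character creates a node only if that edge doesn't already exist:
  "CGGGCA" → 6 new (C, G, G, G, C, A)
  "CTACTT" → prefix "C" already present; 5 new (T, A, C, T, T)
  "CGGGG" → prefix "CGGG" already present; 1 new (G)
  "CTCGA" → prefix "CT" already present; 3 new (C, G, A)
  "CTACTTG" → prefix "CTACTT" already present; 1 new (G)
  "CGATGT" → prefix "CG" already present; 4 new (A, T, G, T)
Total nodes = 6 + 5 + 1 + 3 + 1 + 4 = 20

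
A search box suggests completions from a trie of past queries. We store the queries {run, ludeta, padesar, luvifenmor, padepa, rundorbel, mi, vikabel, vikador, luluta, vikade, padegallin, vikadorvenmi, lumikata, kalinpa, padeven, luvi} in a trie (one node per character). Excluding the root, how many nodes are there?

76

For each word, the new-node count is its length minus the longest prefix already in the trie:
  "run" → 3 new (r, u, n)
  "ludeta" → 6 new (l, u, d, e, t, a)
  "padesar" → 7 new (p, a, d, e, s, a, r)
  "luvifenmor" → prefix "lu" already present; 8 new (v, i, f, e, n, m, o, r)
  "padepa" → prefix "pade" already present; 2 new (p, a)
  "rundorbel" → prefix "run" already present; 6 new (d, o, r, b, e, l)
  "mi" → 2 new (m, i)
  "vikabel" → 7 new (v, i, k, a, b, e, l)
  "vikador" → prefix "vika" already present; 3 new (d, o, r)
  "luluta" → prefix "lu" already present; 4 new (l, u, t, a)
  "vikade" → prefix "vikad" already present; 1 new (e)
  "padegallin" → prefix "pade" already present; 6 new (g, a, l, l, i, n)
  "vikadorvenmi" → prefix "vikador" already present; 5 new (v, e, n, m, i)
  "lumikata" → prefix "lu" already present; 6 new (m, i, k, a, t, a)
  "kalinpa" → 7 new (k, a, l, i, n, p, a)
  "padeven" → prefix "pade" already present; 3 new (v, e, n)
  "luvi" → prefix "luvi" already present; 0 new (none)
Total nodes = 3 + 6 + 7 + 8 + 2 + 6 + 2 + 7 + 3 + 4 + 1 + 6 + 5 + 6 + 7 + 3 + 0 = 76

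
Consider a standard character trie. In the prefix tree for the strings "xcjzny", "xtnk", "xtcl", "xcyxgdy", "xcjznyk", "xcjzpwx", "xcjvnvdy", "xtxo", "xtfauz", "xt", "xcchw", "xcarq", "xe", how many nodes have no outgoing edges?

Leaves are exactly the stored words that no other stored word extends.
Those words: "xcarq", "xcchw", "xcjvnvdy", "xcjznyk", "xcjzpwx", "xcyxgdy", "xe", "xtcl", "xtfauz", "xtnk", "xtxo"
Leaf count: 11

11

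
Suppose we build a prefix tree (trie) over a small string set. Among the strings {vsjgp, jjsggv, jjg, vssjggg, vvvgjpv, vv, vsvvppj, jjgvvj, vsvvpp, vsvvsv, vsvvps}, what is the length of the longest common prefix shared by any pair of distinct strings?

Look for the deepest trie node that still has at least two words in its subtree.
e.g. "vsvvpp" and "vsvvppj" share the prefix "vsvvpp" of length 6; no pair shares a longer one.
Longest shared-prefix length: 6

6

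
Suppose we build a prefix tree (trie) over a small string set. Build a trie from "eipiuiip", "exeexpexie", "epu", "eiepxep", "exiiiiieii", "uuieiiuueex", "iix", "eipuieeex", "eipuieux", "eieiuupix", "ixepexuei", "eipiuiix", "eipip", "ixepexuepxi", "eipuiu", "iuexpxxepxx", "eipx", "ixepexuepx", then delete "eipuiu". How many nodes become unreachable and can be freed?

Walk "eipuiu" from the leaf back toward the root, removing each node that no remaining word uses.
The suffix "u" (1 node) is used only by "eipuiu"; the node for "eipui" still has the child "e", so pruning stops there.
Nodes removed: 1

1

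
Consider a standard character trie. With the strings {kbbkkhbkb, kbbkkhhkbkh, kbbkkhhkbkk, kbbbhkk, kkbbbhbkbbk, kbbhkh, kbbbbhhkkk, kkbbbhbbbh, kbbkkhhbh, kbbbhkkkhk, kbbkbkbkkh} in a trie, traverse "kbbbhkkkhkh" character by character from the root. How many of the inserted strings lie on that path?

Check each prefix of "kbbbhkkkhkh" against the stored set — each match is an end-marker on the path.
Prefixes of the query that are stored words: "kbbbhkk", "kbbbhkkkhk"
Count: 2

2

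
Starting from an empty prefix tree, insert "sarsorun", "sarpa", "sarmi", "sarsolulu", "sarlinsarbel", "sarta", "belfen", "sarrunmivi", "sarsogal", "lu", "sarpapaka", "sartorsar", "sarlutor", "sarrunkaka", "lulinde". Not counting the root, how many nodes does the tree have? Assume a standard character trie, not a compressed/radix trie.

67

For each word, the new-node count is its length minus the longest prefix already in the trie:
  "sarsorun" → 8 new (s, a, r, s, o, r, u, n)
  "sarpa" → prefix "sar" already present; 2 new (p, a)
  "sarmi" → prefix "sar" already present; 2 new (m, i)
  "sarsolulu" → prefix "sarso" already present; 4 new (l, u, l, u)
  "sarlinsarbel" → prefix "sar" already present; 9 new (l, i, n, s, a, r, b, e, l)
  "sarta" → prefix "sar" already present; 2 new (t, a)
  "belfen" → 6 new (b, e, l, f, e, n)
  "sarrunmivi" → prefix "sar" already present; 7 new (r, u, n, m, i, v, i)
  "sarsogal" → prefix "sarso" already present; 3 new (g, a, l)
  "lu" → 2 new (l, u)
  "sarpapaka" → prefix "sarpa" already present; 4 new (p, a, k, a)
  "sartorsar" → prefix "sart" already present; 5 new (o, r, s, a, r)
  "sarlutor" → prefix "sarl" already present; 4 new (u, t, o, r)
  "sarrunkaka" → prefix "sarrun" already present; 4 new (k, a, k, a)
  "lulinde" → prefix "lu" already present; 5 new (l, i, n, d, e)
Total nodes = 8 + 2 + 2 + 4 + 9 + 2 + 6 + 7 + 3 + 2 + 4 + 5 + 4 + 4 + 5 = 67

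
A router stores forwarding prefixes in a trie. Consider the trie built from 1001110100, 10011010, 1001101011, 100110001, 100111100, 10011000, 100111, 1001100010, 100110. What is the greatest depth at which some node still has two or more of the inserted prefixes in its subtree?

Equivalently: take the maximum, over all pairs, of their longest common prefix length.
"100110001" and "1001100010" agree on "100110001" (9 characters) before diverging; nothing deeper is shared.
Longest shared-prefix length: 9

9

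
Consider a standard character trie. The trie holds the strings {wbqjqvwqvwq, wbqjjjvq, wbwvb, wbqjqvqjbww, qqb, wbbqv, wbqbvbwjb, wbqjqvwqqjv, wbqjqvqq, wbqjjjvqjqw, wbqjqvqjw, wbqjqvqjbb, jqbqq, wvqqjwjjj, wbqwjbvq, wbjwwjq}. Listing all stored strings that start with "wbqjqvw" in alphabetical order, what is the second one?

wbqjqvwqvwq

DFS of the "wbqjqvw" subtree visits, in order: "wbqjqvwqqjv", "wbqjqvwqvwq"
Position 2: wbqjqvwqvwq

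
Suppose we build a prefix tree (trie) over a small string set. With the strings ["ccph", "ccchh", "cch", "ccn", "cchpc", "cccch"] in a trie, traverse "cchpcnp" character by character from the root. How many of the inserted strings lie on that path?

2

Check each prefix of "cchpcnp" against the stored set — each match is an end-marker on the path.
Prefixes of the query that are stored words: "cch", "cchpc"
Count: 2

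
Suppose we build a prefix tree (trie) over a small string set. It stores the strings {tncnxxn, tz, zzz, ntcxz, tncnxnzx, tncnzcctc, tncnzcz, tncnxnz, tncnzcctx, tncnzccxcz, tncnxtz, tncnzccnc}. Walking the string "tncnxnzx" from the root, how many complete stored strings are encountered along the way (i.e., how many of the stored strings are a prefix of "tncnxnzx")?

Traverse "tncnxnzx" character by character; count nodes along the way that are marked as word ends.
Prefixes of the query that are stored words: "tncnxnz", "tncnxnzx"
Count: 2

2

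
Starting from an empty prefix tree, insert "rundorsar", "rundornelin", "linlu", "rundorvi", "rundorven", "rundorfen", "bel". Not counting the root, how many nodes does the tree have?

29

Trie structure (* marks end of a word):
(root)
├─ b
│  └─ e
│     └─ l *
├─ l
│  └─ i
│     └─ n
│        └─ l
│           └─ u *
└─ r
   └─ u
      └─ n
         └─ d
            └─ o
               └─ r
                  ├─ f
                  │  └─ e
                  │     └─ n *
                  ├─ n
                  │  └─ e
                  │     └─ l
                  │        └─ i
                  │           └─ n *
                  ├─ s
                  │  └─ a
                  │     └─ r *
                  └─ v
                     ├─ e
                     │  └─ n *
                     └─ i *
Counting every labelled node above: 29.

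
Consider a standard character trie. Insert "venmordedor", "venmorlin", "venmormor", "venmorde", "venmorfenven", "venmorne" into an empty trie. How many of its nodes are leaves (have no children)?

5

Leaves are exactly the stored words that no other stored word extends.
Those words: "venmordedor", "venmorfenven", "venmorlin", "venmormor", "venmorne"
Leaf count: 5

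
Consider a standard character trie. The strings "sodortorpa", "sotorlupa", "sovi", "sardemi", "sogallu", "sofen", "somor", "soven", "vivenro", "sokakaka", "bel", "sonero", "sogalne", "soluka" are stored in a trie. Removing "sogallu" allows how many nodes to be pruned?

2

After clearing the end-marker at "sogallu", prune upward until reaching a node still needed by another word.
The suffix "lu" (2 nodes) is used only by "sogallu"; the node for "sogal" still has the child "n", so pruning stops there.
Nodes removed: 2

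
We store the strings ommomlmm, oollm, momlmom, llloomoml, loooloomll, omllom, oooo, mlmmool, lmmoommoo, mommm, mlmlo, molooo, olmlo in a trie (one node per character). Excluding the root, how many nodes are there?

69

Count nodes per top-level branch (shared prefixes stored once):
  'l'-branch (llloomoml, lmmoommoo, loooloomll): 26 nodes
  'm'-branch (mlmlo, mlmmool, molooo, momlmom, mommm): 21 nodes
  'o'-branch (olmlo, omllom, ommomlmm, oollm, oooo): 22 nodes
Sum: 69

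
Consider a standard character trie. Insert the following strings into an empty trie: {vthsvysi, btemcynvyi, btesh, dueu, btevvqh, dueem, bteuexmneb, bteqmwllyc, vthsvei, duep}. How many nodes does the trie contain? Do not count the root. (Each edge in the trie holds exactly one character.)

Count nodes per top-level branch (shared prefixes stored once):
  'b'-branch (btemcynvyi, bteqmwllyc, btesh, bteuexmneb, btevvqh): 30 nodes
  'd'-branch (dueem, duep, dueu): 7 nodes
  'v'-branch (vthsvei, vthsvysi): 10 nodes
Sum: 47

47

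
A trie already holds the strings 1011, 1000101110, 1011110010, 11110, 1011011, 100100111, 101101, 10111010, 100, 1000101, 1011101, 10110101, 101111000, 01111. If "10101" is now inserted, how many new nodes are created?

2

"101" is already a path in the trie; the remaining "01" must be added.
New nodes needed: |"10101"| − 3 = 5 − 3 = 2.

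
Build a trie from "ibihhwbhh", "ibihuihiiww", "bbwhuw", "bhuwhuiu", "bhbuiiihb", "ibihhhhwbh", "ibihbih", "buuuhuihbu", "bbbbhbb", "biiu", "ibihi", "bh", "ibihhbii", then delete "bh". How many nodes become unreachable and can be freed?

0

After clearing the end-marker at "bh", prune upward until reaching a node still needed by another word.
Every node on "bh" is still needed (e.g. by "bhuwhuiu"), so nothing is freed.
Nodes removed: 0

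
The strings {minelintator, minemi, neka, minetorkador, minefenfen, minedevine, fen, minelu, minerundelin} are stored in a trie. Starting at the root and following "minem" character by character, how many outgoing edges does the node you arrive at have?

Walk "minem" from the root, arriving at one node.
Characters that immediately follow "minem" among the stored strings: {i}.
That node has 1 child edge.

1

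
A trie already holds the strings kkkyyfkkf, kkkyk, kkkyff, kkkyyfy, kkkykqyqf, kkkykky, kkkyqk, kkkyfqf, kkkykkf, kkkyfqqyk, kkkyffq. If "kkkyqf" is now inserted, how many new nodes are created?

1

"kkkyq" is already a path in the trie; the remaining "f" must be added.
Each of the 1 remaining characters creates one node.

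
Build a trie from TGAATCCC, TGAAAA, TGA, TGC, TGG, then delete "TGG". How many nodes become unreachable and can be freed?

1

After clearing the end-marker at "TGG", prune upward until reaching a node still needed by another word.
The suffix "G" (1 node) is used only by "TGG"; the node for "TG" still has the child "A", so pruning stops there.
Nodes removed: 1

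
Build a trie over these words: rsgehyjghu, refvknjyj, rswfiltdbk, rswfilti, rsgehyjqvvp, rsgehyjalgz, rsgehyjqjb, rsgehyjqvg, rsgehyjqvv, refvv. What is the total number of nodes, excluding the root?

39

Count nodes per top-level branch (shared prefixes stored once):
  'r'-branch (refvknjyj, refvv, rsgehyjalgz, rsgehyjghu, rsgehyjqjb, rsgehyjqvg, rsgehyjqvv, rsgehyjqvvp, rswfiltdbk, rswfilti): 39 nodes
Sum: 39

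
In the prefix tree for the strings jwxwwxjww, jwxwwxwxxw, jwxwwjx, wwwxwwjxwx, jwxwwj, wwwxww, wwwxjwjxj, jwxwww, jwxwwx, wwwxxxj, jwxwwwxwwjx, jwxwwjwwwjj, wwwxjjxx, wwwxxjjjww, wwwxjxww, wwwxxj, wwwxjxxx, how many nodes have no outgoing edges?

Leaves are exactly the stored words that no other stored word extends.
Those words: "jwxwwjwwwjj", "jwxwwjx", "jwxwwwxwwjx", "jwxwwxjww", "jwxwwxwxxw", "wwwxjjxx", "wwwxjwjxj", "wwwxjxww", "wwwxjxxx", "wwwxwwjxwx", "wwwxxjjjww", "wwwxxxj"
Leaf count: 12

12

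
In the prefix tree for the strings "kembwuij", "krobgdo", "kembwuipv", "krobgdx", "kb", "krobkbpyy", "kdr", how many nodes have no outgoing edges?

A leaf is a node with no children — equivalently, the end of a word that is not a proper prefix of any other stored word.
Those words: "kb", "kdr", "kembwuij", "kembwuipv", "krobgdo", "krobgdx", "krobkbpyy"
Leaf count: 7

7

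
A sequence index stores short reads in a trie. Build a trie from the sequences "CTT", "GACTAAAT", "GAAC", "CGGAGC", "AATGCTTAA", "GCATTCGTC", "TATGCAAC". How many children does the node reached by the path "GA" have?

2

Walk "GA" from the root, arriving at one node.
Characters that immediately follow "GA" among the stored strings: {A, C}.
That node has 2 child edges.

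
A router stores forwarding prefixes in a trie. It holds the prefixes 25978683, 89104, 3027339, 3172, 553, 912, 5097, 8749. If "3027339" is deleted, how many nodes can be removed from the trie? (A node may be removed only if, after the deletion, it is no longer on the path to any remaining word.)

6

A node on "3027339"'s path can go only if nothing else ends at it or branches off below it.
The suffix "027339" (6 nodes) is used only by "3027339"; the node for "3" still has the child "1", so pruning stops there.
Nodes removed: 6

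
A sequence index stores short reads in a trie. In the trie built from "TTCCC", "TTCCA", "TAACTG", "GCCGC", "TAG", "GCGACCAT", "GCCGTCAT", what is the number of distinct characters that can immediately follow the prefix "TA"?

2

Walk "TA" from the root, arriving at one node.
Distinct next characters after "TA": A, G.
That node has 2 child edges.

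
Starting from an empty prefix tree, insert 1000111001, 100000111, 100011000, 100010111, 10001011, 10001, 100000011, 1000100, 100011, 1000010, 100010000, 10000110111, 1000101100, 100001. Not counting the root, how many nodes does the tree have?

37

For each word, the new-node count is its length minus the longest prefix already in the trie:
  "1000111001" → 10 new (1, 0, 0, 0, 1, 1, 1, 0, 0, 1)
  "100000111" → prefix "1000" already present; 5 new (0, 0, 1, 1, 1)
  "100011000" → prefix "100011" already present; 3 new (0, 0, 0)
  "100010111" → prefix "10001" already present; 4 new (0, 1, 1, 1)
  "10001011" → prefix "10001011" already present; 0 new (none)
  "10001" → prefix "10001" already present; 0 new (none)
  "100000011" → prefix "100000" already present; 3 new (0, 1, 1)
  "1000100" → prefix "100010" already present; 1 new (0)
  "100011" → prefix "100011" already present; 0 new (none)
  "1000010" → prefix "10000" already present; 2 new (1, 0)
  "100010000" → prefix "1000100" already present; 2 new (0, 0)
  "10000110111" → prefix "100001" already present; 5 new (1, 0, 1, 1, 1)
  "1000101100" → prefix "10001011" already present; 2 new (0, 0)
  "100001" → prefix "100001" already present; 0 new (none)
Total nodes = 10 + 5 + 3 + 4 + 0 + 0 + 3 + 1 + 0 + 2 + 2 + 5 + 2 + 0 = 37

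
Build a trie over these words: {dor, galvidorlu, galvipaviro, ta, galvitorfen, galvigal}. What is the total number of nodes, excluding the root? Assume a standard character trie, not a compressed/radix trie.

30

Count nodes per top-level branch (shared prefixes stored once):
  'd'-branch (dor): 3 nodes
  'g'-branch (galvidorlu, galvigal, galvipaviro, galvitorfen): 25 nodes
  't'-branch (ta): 2 nodes
Sum: 30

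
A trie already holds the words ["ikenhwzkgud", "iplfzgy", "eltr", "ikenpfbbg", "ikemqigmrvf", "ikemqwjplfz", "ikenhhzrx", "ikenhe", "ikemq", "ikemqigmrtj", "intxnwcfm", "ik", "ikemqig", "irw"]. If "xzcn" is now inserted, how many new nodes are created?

4

"xzcn" shares no prefix with any stored word, so all 4 characters open new nodes.
4 − 0 = 4 new nodes.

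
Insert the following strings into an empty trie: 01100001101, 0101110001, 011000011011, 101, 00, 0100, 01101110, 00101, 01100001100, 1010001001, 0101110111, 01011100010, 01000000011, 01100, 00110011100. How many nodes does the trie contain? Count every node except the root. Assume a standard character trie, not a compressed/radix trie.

59

Trace insertions, counting only characters that open a new branch:
  "01100001101" → 11 new (0, 1, 1, 0, 0, 0, 0, 1, 1, 0, 1)
  "0101110001" → prefix "01" already present; 8 new (0, 1, 1, 1, 0, 0, 0, 1)
  "011000011011" → prefix "01100001101" already present; 1 new (1)
  "101" → 3 new (1, 0, 1)
  "00" → prefix "0" already present; 1 new (0)
  "0100" → prefix "010" already present; 1 new (0)
  "01101110" → prefix "0110" already present; 4 new (1, 1, 1, 0)
  "00101" → prefix "00" already present; 3 new (1, 0, 1)
  "01100001100" → prefix "0110000110" already present; 1 new (0)
  "1010001001" → prefix "101" already present; 7 new (0, 0, 0, 1, 0, 0, 1)
  "0101110111" → prefix "0101110" already present; 3 new (1, 1, 1)
  "01011100010" → prefix "0101110001" already present; 1 new (0)
  "01000000011" → prefix "0100" already present; 7 new (0, 0, 0, 0, 0, 1, 1)
  "01100" → prefix "01100" already present; 0 new (none)
  "00110011100" → prefix "001" already present; 8 new (1, 0, 0, 1, 1, 1, 0, 0)
Total nodes = 11 + 8 + 1 + 3 + 1 + 1 + 4 + 3 + 1 + 7 + 3 + 1 + 7 + 0 + 8 = 59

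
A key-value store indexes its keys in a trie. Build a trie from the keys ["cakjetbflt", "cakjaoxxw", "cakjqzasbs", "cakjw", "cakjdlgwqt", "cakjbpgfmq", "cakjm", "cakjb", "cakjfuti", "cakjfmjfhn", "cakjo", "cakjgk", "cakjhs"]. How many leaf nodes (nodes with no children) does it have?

Leaves are exactly the stored words that no other stored word extends.
Those words: "cakjaoxxw", "cakjbpgfmq", "cakjdlgwqt", "cakjetbflt", "cakjfmjfhn", "cakjfuti", "cakjgk", "cakjhs", "cakjm", "cakjo", "cakjqzasbs", "cakjw"
Leaf count: 12

12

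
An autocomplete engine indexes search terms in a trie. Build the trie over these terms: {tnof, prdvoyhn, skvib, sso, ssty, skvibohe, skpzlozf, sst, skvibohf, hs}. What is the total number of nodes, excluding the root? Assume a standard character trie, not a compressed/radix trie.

33

Trace insertions, counting only characters that open a new branch:
  "tnof" → 4 new (t, n, o, f)
  "prdvoyhn" → 8 new (p, r, d, v, o, y, h, n)
  "skvib" → 5 new (s, k, v, i, b)
  "sso" → prefix "s" already present; 2 new (s, o)
  "ssty" → prefix "ss" already present; 2 new (t, y)
  "skvibohe" → prefix "skvib" already present; 3 new (o, h, e)
  "skpzlozf" → prefix "sk" already present; 6 new (p, z, l, o, z, f)
  "sst" → prefix "sst" already present; 0 new (none)
  "skvibohf" → prefix "skviboh" already present; 1 new (f)
  "hs" → 2 new (h, s)
Total nodes = 4 + 8 + 5 + 2 + 2 + 3 + 6 + 0 + 1 + 2 = 33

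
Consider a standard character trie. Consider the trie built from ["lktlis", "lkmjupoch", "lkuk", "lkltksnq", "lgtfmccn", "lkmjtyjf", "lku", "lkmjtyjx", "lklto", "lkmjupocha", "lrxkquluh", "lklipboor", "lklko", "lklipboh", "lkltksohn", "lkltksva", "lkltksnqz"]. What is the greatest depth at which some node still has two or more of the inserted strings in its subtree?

9

The deepest shared node is where two words last agree before diverging.
e.g. "lkmjupoch" and "lkmjupocha" share the prefix "lkmjupoch" of length 9; no pair shares a longer one.
Longest shared-prefix length: 9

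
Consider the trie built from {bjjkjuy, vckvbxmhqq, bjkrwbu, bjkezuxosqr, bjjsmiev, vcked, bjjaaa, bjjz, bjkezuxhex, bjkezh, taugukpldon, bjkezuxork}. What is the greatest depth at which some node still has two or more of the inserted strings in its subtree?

Look for the deepest trie node that still has at least two words in its subtree.
e.g. "bjkezuxork" and "bjkezuxosqr" share the prefix "bjkezuxo" of length 8; no pair shares a longer one.
Longest shared-prefix length: 8

8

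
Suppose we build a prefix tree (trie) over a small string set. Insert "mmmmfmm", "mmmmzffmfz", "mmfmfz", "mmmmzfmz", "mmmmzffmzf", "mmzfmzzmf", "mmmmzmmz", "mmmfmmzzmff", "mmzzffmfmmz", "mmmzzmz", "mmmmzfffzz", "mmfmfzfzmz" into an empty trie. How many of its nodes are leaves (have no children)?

11

Leaves are exactly the stored words that no other stored word extends.
Those words: "mmfmfzfzmz", "mmmfmmzzmff", "mmmmfmm", "mmmmzfffzz", "mmmmzffmfz", "mmmmzffmzf", "mmmmzfmz", "mmmmzmmz", "mmmzzmz", "mmzfmzzmf", "mmzzffmfmmz"
Leaf count: 11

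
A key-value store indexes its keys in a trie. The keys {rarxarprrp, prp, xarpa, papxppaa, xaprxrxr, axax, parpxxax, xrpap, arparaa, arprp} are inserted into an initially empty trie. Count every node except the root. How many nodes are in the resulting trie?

53

Trace insertions, counting only characters that open a new branch:
  "rarxarprrp" → 10 new (r, a, r, x, a, r, p, r, r, p)
  "prp" → 3 new (p, r, p)
  "xarpa" → 5 new (x, a, r, p, a)
  "papxppaa" → prefix "p" already present; 7 new (a, p, x, p, p, a, a)
  "xaprxrxr" → prefix "xa" already present; 6 new (p, r, x, r, x, r)
  "axax" → 4 new (a, x, a, x)
  "parpxxax" → prefix "pa" already present; 6 new (r, p, x, x, a, x)
  "xrpap" → prefix "x" already present; 4 new (r, p, a, p)
  "arparaa" → prefix "a" already present; 6 new (r, p, a, r, a, a)
  "arprp" → prefix "arp" already present; 2 new (r, p)
Total nodes = 10 + 3 + 5 + 7 + 6 + 4 + 6 + 4 + 6 + 2 = 53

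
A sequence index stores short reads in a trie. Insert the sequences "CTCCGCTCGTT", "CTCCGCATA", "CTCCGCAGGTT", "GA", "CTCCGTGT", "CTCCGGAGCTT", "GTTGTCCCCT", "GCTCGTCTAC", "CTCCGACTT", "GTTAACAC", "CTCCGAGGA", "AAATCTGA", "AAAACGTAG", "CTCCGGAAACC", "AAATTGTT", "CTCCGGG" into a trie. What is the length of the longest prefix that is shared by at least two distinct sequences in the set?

Equivalently: take the maximum, over all pairs, of their longest common prefix length.
e.g. "CTCCGCAGGTT" and "CTCCGCATA" share the prefix "CTCCGCA" of length 7; no pair shares a longer one.
Longest shared-prefix length: 7

7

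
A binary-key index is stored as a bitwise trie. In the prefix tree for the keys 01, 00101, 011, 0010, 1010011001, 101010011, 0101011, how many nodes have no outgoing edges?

5

Leaves are exactly the stored words that no other stored word extends.
Those words: "00101", "0101011", "011", "1010011001", "101010011"
Leaf count: 5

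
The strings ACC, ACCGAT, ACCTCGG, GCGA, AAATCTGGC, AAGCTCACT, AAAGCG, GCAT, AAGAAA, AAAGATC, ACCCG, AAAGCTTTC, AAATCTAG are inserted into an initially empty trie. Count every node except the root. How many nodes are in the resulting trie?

48

Count nodes per top-level branch (shared prefixes stored once):
  'A'-branch (AAAGATC, AAAGCG, AAAGCTTTC, AAATCTAG, AAATCTGGC, AAGAAA, AAGCTCACT, ACC, ACCCG, ACCGAT, ACCTCGG): 42 nodes
  'G'-branch (GCAT, GCGA): 6 nodes
Sum: 48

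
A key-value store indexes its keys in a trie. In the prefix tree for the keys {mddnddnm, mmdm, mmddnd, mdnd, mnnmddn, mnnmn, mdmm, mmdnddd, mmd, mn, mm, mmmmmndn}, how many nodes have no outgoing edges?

9

A leaf is a node with no children — equivalently, the end of a word that is not a proper prefix of any other stored word.
Those words: "mddnddnm", "mdmm", "mdnd", "mmddnd", "mmdm", "mmdnddd", "mmmmmndn", "mnnmddn", "mnnmn"
Leaf count: 9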